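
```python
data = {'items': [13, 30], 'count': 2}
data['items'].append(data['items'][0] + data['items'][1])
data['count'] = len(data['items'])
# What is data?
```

After line 1: data = {'items': [13, 30], 'count': 2}
After line 2 (append 13 + 30 = 43): data = {'items': [13, 30, 43], 'count': 2}
After line 3 (count = len(items) = 3): data = {'items': [13, 30, 43], 'count': 3}

{'items': [13, 30, 43], 'count': 3}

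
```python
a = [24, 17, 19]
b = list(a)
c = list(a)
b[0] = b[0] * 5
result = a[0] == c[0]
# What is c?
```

After line 1: a = [24, 17, 19]
After line 2 (b = list(a), copy): a = [24, 17, 19], b = [24, 17, 19]
After line 3 (c = list(a) is a copy, new object): c = [24, 17, 19]
After line 4 (b[0] = 24 * 5 = 120; only b mutates (copy)): a = [24, 17, 19], b = [120, 17, 19], c = [24, 17, 19]
After line 5 (a[0] = 24, c[0] = 24; result = True)

[24, 17, 19]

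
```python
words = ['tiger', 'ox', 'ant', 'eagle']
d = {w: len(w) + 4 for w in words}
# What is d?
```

{'tiger': 9, 'ox': 6, 'ant': 7, 'eagle': 9}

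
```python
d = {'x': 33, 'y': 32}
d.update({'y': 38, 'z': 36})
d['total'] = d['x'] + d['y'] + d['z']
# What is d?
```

After line 1: d = {'x': 33, 'y': 32}
After line 2 (y overwritten, z added): d = {'x': 33, 'y': 38, 'z': 36}
After line 3 (total = 33 + 38 + 36 = 107): d = {'x': 33, 'y': 38, 'z': 36, 'total': 107}

{'x': 33, 'y': 38, 'z': 36, 'total': 107}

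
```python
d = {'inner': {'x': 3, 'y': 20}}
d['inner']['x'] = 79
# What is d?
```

After line 1: d = {'inner': {'x': 3, 'y': 20}}
After line 2 (inner x overwritten): d = {'inner': {'x': 79, 'y': 20}}

{'inner': {'x': 79, 'y': 20}}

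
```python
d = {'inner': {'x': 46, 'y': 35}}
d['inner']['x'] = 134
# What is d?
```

After line 1: d = {'inner': {'x': 46, 'y': 35}}
After line 2 (inner x overwritten): d = {'inner': {'x': 134, 'y': 35}}

{'inner': {'x': 134, 'y': 35}}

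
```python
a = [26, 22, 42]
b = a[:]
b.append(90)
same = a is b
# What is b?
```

After line 1: a = [26, 22, 42]
After line 2 (b = a[:] is a shallow copy, new object): a = [26, 22, 42], b = [26, 22, 42]
After line 3 (append only mutates b): a = [26, 22, 42], b = [26, 22, 42, 90]
After line 4 (same = a is b; different objects -> False): same = False

[26, 22, 42, 90]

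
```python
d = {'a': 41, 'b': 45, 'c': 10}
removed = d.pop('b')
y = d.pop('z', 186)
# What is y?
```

After line 1: d = {'a': 41, 'b': 45, 'c': 10}
After line 2 (pop 'b' returns 45): d = {'a': 41, 'c': 10}, removed = 45
After line 3 (pop 'z' missing, returns default 186): d = {'a': 41, 'c': 10}, y = 186

186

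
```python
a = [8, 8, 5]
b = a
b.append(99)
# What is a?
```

After line 1: a = [8, 8, 5]
After line 2 (b = a is an alias, same object): a = [8, 8, 5], b = [8, 8, 5]
After line 3 (b.append mutates the shared list): a = [8, 8, 5, 99], b = [8, 8, 5, 99]

[8, 8, 5, 99]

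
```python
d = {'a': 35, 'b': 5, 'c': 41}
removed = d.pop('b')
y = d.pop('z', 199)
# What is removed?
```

After line 1: d = {'a': 35, 'b': 5, 'c': 41}
After line 2 (pop 'b' returns 5): d = {'a': 35, 'c': 41}, removed = 5
After line 3 (pop 'z' missing, returns default 199): d = {'a': 35, 'c': 41}, y = 199

5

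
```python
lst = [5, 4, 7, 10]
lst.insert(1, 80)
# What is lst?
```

[5, 80, 4, 7, 10]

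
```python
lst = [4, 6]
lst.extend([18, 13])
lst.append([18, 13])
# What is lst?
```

After line 1: lst = [4, 6]
After line 2 (extend unpacks [18, 13]): lst = [4, 6, 18, 13]
After line 3 (append adds [18, 13] as single element): lst = [4, 6, 18, 13, [18, 13]]

[4, 6, 18, 13, [18, 13]]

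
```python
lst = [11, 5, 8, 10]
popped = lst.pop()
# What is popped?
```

10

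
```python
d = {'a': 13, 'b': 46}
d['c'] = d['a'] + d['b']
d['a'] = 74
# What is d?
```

After line 1: d = {'a': 13, 'b': 46}
After line 2 (d['c'] = 13 + 46): d = {'a': 13, 'b': 46, 'c': 59}
After line 3: d = {'a': 74, 'b': 46, 'c': 59}

{'a': 74, 'b': 46, 'c': 59}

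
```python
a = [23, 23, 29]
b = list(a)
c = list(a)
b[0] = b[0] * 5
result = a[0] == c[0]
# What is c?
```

After line 1: a = [23, 23, 29]
After line 2 (b = list(a), copy): a = [23, 23, 29], b = [23, 23, 29]
After line 3 (c = list(a) is a copy, new object): c = [23, 23, 29]
After line 4 (b[0] = 23 * 5 = 115; only b mutates (copy)): a = [23, 23, 29], b = [115, 23, 29], c = [23, 23, 29]
After line 5 (a[0] = 23, c[0] = 23; result = True)

[23, 23, 29]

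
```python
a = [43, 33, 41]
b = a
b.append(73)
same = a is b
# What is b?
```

After line 1: a = [43, 33, 41]
After line 2 (b = a is an alias, same object): a = [43, 33, 41], b = [43, 33, 41]
After line 3 (b.append mutates the shared list): a = [43, 33, 41, 73], b = [43, 33, 41, 73]
After line 4 (same = a is b; same object -> True): same = True

[43, 33, 41, 73]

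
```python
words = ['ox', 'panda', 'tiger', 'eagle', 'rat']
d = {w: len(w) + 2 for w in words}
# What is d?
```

{'ox': 4, 'panda': 7, 'tiger': 7, 'eagle': 7, 'rat': 5}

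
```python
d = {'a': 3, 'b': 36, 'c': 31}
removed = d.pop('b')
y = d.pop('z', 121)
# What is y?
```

After line 1: d = {'a': 3, 'b': 36, 'c': 31}
After line 2 (pop 'b' returns 36): d = {'a': 3, 'c': 31}, removed = 36
After line 3 (pop 'z' missing, returns default 121): d = {'a': 3, 'c': 31}, y = 121

121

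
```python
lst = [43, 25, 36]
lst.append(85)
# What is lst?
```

[43, 25, 36, 85]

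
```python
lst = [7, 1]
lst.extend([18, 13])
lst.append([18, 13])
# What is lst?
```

After line 1: lst = [7, 1]
After line 2 (extend unpacks [18, 13]): lst = [7, 1, 18, 13]
After line 3 (append adds [18, 13] as single element): lst = [7, 1, 18, 13, [18, 13]]

[7, 1, 18, 13, [18, 13]]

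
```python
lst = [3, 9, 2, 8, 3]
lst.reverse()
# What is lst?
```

[3, 8, 2, 9, 3]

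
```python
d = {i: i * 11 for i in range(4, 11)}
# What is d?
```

{4: 44, 5: 55, 6: 66, 7: 77, 8: 88, 9: 99, 10: 110}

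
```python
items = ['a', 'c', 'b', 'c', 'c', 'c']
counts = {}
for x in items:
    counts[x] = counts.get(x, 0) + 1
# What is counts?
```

Initial: counts = {}, items = ['a', 'c', 'b', 'c', 'c', 'c']
See 'a': counts = {'a': 1}
See 'c': counts = {'a': 1, 'c': 1}
See 'b': counts = {'a': 1, 'c': 1, 'b': 1}
See 'c': counts = {'a': 1, 'c': 2, 'b': 1}
See 'c': counts = {'a': 1, 'c': 3, 'b': 1}
See 'c': counts = {'a': 1, 'c': 4, 'b': 1}

{'a': 1, 'c': 4, 'b': 1}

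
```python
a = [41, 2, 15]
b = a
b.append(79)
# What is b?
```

After line 1: a = [41, 2, 15]
After line 2 (b = a is an alias, same object): a = [41, 2, 15], b = [41, 2, 15]
After line 3 (b.append mutates the shared list): a = [41, 2, 15, 79], b = [41, 2, 15, 79]

[41, 2, 15, 79]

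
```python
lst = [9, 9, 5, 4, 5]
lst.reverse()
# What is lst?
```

[5, 4, 5, 9, 9]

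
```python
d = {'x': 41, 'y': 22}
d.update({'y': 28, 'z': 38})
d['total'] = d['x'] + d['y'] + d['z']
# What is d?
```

After line 1: d = {'x': 41, 'y': 22}
After line 2 (y overwritten, z added): d = {'x': 41, 'y': 28, 'z': 38}
After line 3 (total = 41 + 28 + 38 = 107): d = {'x': 41, 'y': 28, 'z': 38, 'total': 107}

{'x': 41, 'y': 28, 'z': 38, 'total': 107}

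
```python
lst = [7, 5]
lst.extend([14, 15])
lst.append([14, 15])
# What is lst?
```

After line 1: lst = [7, 5]
After line 2 (extend unpacks [14, 15]): lst = [7, 5, 14, 15]
After line 3 (append adds [14, 15] as single element): lst = [7, 5, 14, 15, [14, 15]]

[7, 5, 14, 15, [14, 15]]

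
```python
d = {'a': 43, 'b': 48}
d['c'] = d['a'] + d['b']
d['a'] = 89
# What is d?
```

After line 1: d = {'a': 43, 'b': 48}
After line 2 (d['c'] = 43 + 48): d = {'a': 43, 'b': 48, 'c': 91}
After line 3: d = {'a': 89, 'b': 48, 'c': 91}

{'a': 89, 'b': 48, 'c': 91}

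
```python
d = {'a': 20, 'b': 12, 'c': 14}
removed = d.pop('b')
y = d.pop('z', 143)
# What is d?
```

After line 1: d = {'a': 20, 'b': 12, 'c': 14}
After line 2 (pop 'b' returns 12): d = {'a': 20, 'c': 14}, removed = 12
After line 3 (pop 'z' missing, returns default 143): d = {'a': 20, 'c': 14}, y = 143

{'a': 20, 'c': 14}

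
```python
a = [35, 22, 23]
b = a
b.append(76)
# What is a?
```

After line 1: a = [35, 22, 23]
After line 2 (b = a is an alias, same object): a = [35, 22, 23], b = [35, 22, 23]
After line 3 (b.append mutates the shared list): a = [35, 22, 23, 76], b = [35, 22, 23, 76]

[35, 22, 23, 76]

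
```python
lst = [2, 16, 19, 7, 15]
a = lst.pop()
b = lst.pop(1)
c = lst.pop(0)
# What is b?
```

After line 1: lst = [2, 16, 19, 7, 15]
After line 2 (pop() -> a = 15): lst = [2, 16, 19, 7]
After line 3 (pop(1) -> b = 16): lst = [2, 19, 7]
After line 4 (pop(0) -> c = 2): lst = [19, 7]

16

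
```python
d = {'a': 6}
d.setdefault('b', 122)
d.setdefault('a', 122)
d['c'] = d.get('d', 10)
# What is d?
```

After line 1: d = {'a': 6}
After line 2 (setdefault adds 'b'=122): d = {'a': 6, 'b': 122}
After line 3 (setdefault 'a' no-op, already exists): d = {'a': 6, 'b': 122}
After line 4 (get('d', 10) returns default since 'd' not in d): d = {'a': 6, 'b': 122, 'c': 10}

{'a': 6, 'b': 122, 'c': 10}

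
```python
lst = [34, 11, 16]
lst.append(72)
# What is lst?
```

[34, 11, 16, 72]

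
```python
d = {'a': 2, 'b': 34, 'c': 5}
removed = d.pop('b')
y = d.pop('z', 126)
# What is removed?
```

After line 1: d = {'a': 2, 'b': 34, 'c': 5}
After line 2 (pop 'b' returns 34): d = {'a': 2, 'c': 5}, removed = 34
After line 3 (pop 'z' missing, returns default 126): d = {'a': 2, 'c': 5}, y = 126

34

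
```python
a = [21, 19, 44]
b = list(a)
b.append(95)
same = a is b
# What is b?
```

After line 1: a = [21, 19, 44]
After line 2 (b = list(a) is a shallow copy, new object): a = [21, 19, 44], b = [21, 19, 44]
After line 3 (append only mutates b): a = [21, 19, 44], b = [21, 19, 44, 95]
After line 4 (same = a is b; different objects -> False): same = False

[21, 19, 44, 95]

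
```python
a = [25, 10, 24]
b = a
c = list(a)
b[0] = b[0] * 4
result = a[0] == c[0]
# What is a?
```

After line 1: a = [25, 10, 24]
After line 2 (b = a, alias): a = [25, 10, 24], b = [25, 10, 24]
After line 3 (c = list(a) is a copy, new object): c = [25, 10, 24]
After line 4 (b[0] = 25 * 4 = 100; mutates shared a/b): a = b = [100, 10, 24], c = [25, 10, 24]
After line 5 (a[0] = 100, c[0] = 25; result = False)

[100, 10, 24]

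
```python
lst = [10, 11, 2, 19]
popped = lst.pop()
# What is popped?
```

19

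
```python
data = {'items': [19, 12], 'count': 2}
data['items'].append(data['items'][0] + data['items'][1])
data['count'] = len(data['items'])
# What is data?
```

After line 1: data = {'items': [19, 12], 'count': 2}
After line 2 (append 19 + 12 = 31): data = {'items': [19, 12, 31], 'count': 2}
After line 3 (count = len(items) = 3): data = {'items': [19, 12, 31], 'count': 3}

{'items': [19, 12, 31], 'count': 3}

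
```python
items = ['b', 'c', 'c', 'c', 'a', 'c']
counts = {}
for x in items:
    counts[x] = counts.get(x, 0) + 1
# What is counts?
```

Initial: counts = {}, items = ['b', 'c', 'c', 'c', 'a', 'c']
See 'b': counts = {'b': 1}
See 'c': counts = {'b': 1, 'c': 1}
See 'c': counts = {'b': 1, 'c': 2}
See 'c': counts = {'b': 1, 'c': 3}
See 'a': counts = {'b': 1, 'c': 3, 'a': 1}
See 'c': counts = {'b': 1, 'c': 4, 'a': 1}

{'b': 1, 'c': 4, 'a': 1}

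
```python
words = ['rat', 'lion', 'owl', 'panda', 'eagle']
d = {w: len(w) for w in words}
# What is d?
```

{'rat': 3, 'lion': 4, 'owl': 3, 'panda': 5, 'eagle': 5}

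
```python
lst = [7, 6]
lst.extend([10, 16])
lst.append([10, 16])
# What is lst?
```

After line 1: lst = [7, 6]
After line 2 (extend unpacks [10, 16]): lst = [7, 6, 10, 16]
After line 3 (append adds [10, 16] as single element): lst = [7, 6, 10, 16, [10, 16]]

[7, 6, 10, 16, [10, 16]]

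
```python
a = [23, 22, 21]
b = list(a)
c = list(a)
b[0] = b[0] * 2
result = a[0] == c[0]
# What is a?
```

After line 1: a = [23, 22, 21]
After line 2 (b = list(a), copy): a = [23, 22, 21], b = [23, 22, 21]
After line 3 (c = list(a) is a copy, new object): c = [23, 22, 21]
After line 4 (b[0] = 23 * 2 = 46; only b mutates (copy)): a = [23, 22, 21], b = [46, 22, 21], c = [23, 22, 21]
After line 5 (a[0] = 23, c[0] = 23; result = True)

[23, 22, 21]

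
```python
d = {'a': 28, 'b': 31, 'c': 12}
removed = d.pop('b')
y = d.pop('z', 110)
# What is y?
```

After line 1: d = {'a': 28, 'b': 31, 'c': 12}
After line 2 (pop 'b' returns 31): d = {'a': 28, 'c': 12}, removed = 31
After line 3 (pop 'z' missing, returns default 110): d = {'a': 28, 'c': 12}, y = 110

110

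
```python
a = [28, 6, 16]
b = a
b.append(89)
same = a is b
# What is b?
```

After line 1: a = [28, 6, 16]
After line 2 (b = a is an alias, same object): a = [28, 6, 16], b = [28, 6, 16]
After line 3 (b.append mutates the shared list): a = [28, 6, 16, 89], b = [28, 6, 16, 89]
After line 4 (same = a is b; same object -> True): same = True

[28, 6, 16, 89]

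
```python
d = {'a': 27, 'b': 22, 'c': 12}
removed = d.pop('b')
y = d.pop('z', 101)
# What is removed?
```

After line 1: d = {'a': 27, 'b': 22, 'c': 12}
After line 2 (pop 'b' returns 22): d = {'a': 27, 'c': 12}, removed = 22
After line 3 (pop 'z' missing, returns default 101): d = {'a': 27, 'c': 12}, y = 101

22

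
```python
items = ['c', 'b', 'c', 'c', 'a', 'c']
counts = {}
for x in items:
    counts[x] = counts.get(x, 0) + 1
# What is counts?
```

Initial: counts = {}, items = ['c', 'b', 'c', 'c', 'a', 'c']
See 'c': counts = {'c': 1}
See 'b': counts = {'c': 1, 'b': 1}
See 'c': counts = {'c': 2, 'b': 1}
See 'c': counts = {'c': 3, 'b': 1}
See 'a': counts = {'c': 3, 'b': 1, 'a': 1}
See 'c': counts = {'c': 4, 'b': 1, 'a': 1}

{'c': 4, 'b': 1, 'a': 1}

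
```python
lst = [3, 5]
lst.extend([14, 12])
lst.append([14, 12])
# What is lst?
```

After line 1: lst = [3, 5]
After line 2 (extend unpacks [14, 12]): lst = [3, 5, 14, 12]
After line 3 (append adds [14, 12] as single element): lst = [3, 5, 14, 12, [14, 12]]

[3, 5, 14, 12, [14, 12]]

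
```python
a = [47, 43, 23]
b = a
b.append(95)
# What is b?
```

After line 1: a = [47, 43, 23]
After line 2 (b = a is an alias, same object): a = [47, 43, 23], b = [47, 43, 23]
After line 3 (b.append mutates the shared list): a = [47, 43, 23, 95], b = [47, 43, 23, 95]

[47, 43, 23, 95]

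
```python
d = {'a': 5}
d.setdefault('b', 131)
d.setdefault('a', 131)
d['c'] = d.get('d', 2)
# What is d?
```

After line 1: d = {'a': 5}
After line 2 (setdefault adds 'b'=131): d = {'a': 5, 'b': 131}
After line 3 (setdefault 'a' no-op, already exists): d = {'a': 5, 'b': 131}
After line 4 (get('d', 2) returns default since 'd' not in d): d = {'a': 5, 'b': 131, 'c': 2}

{'a': 5, 'b': 131, 'c': 2}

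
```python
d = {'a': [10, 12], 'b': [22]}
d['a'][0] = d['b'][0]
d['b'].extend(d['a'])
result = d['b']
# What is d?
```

After line 1: d = {'a': [10, 12], 'b': [22]}
After line 2 (a[0] = b[0] = 22): d = {'a': [22, 12], 'b': [22]}
After line 3 (b.extend(a) appends [22, 12]): d = {'a': [22, 12], 'b': [22, 22, 12]}
After line 4: result = d['b'] = [22, 22, 12]

{'a': [22, 12], 'b': [22, 22, 12]}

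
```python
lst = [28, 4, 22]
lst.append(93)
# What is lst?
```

[28, 4, 22, 93]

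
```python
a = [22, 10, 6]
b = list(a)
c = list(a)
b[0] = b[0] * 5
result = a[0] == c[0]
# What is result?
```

After line 1: a = [22, 10, 6]
After line 2 (b = list(a), copy): a = [22, 10, 6], b = [22, 10, 6]
After line 3 (c = list(a) is a copy, new object): c = [22, 10, 6]
After line 4 (b[0] = 22 * 5 = 110; only b mutates (copy)): a = [22, 10, 6], b = [110, 10, 6], c = [22, 10, 6]
After line 5 (a[0] = 22, c[0] = 22; result = True)

True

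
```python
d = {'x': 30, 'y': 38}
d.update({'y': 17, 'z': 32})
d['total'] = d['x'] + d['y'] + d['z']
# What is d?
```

After line 1: d = {'x': 30, 'y': 38}
After line 2 (y overwritten, z added): d = {'x': 30, 'y': 17, 'z': 32}
After line 3 (total = 30 + 17 + 32 = 79): d = {'x': 30, 'y': 17, 'z': 32, 'total': 79}

{'x': 30, 'y': 17, 'z': 32, 'total': 79}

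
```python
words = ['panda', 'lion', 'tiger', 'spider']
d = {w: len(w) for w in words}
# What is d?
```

{'panda': 5, 'lion': 4, 'tiger': 5, 'spider': 6}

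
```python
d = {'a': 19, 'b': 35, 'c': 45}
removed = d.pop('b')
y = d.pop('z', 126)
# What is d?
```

After line 1: d = {'a': 19, 'b': 35, 'c': 45}
After line 2 (pop 'b' returns 35): d = {'a': 19, 'c': 45}, removed = 35
After line 3 (pop 'z' missing, returns default 126): d = {'a': 19, 'c': 45}, y = 126

{'a': 19, 'c': 45}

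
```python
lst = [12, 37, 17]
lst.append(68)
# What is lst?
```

[12, 37, 17, 68]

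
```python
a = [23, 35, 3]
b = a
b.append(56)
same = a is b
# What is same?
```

After line 1: a = [23, 35, 3]
After line 2 (b = a is an alias, same object): a = [23, 35, 3], b = [23, 35, 3]
After line 3 (b.append mutates the shared list): a = [23, 35, 3, 56], b = [23, 35, 3, 56]
After line 4 (same = a is b; same object -> True): same = True

True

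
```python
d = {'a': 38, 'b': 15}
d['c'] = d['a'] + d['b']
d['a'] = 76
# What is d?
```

After line 1: d = {'a': 38, 'b': 15}
After line 2 (d['c'] = 38 + 15): d = {'a': 38, 'b': 15, 'c': 53}
After line 3: d = {'a': 76, 'b': 15, 'c': 53}

{'a': 76, 'b': 15, 'c': 53}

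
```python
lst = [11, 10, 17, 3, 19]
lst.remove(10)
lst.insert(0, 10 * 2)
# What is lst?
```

After line 1: lst = [11, 10, 17, 3, 19]
After line 2 (remove first 10): lst = [11, 17, 3, 19]
After line 3 (insert 20 at index 0): lst = [20, 11, 17, 3, 19]

[20, 11, 17, 3, 19]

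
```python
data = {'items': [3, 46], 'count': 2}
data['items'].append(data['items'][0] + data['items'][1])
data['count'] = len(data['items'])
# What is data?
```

After line 1: data = {'items': [3, 46], 'count': 2}
After line 2 (append 3 + 46 = 49): data = {'items': [3, 46, 49], 'count': 2}
After line 3 (count = len(items) = 3): data = {'items': [3, 46, 49], 'count': 3}

{'items': [3, 46, 49], 'count': 3}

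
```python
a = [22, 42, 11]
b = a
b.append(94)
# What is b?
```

After line 1: a = [22, 42, 11]
After line 2 (b = a is an alias, same object): a = [22, 42, 11], b = [22, 42, 11]
After line 3 (b.append mutates the shared list): a = [22, 42, 11, 94], b = [22, 42, 11, 94]

[22, 42, 11, 94]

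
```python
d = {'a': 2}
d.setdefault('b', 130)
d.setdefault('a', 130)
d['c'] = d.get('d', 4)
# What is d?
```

After line 1: d = {'a': 2}
After line 2 (setdefault adds 'b'=130): d = {'a': 2, 'b': 130}
After line 3 (setdefault 'a' no-op, already exists): d = {'a': 2, 'b': 130}
After line 4 (get('d', 4) returns default since 'd' not in d): d = {'a': 2, 'b': 130, 'c': 4}

{'a': 2, 'b': 130, 'c': 4}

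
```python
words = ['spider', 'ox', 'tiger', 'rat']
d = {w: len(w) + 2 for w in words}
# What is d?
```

{'spider': 8, 'ox': 4, 'tiger': 7, 'rat': 5}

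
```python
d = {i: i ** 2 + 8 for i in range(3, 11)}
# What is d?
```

{3: 17, 4: 24, 5: 33, 6: 44, 7: 57, 8: 72, 9: 89, 10: 108}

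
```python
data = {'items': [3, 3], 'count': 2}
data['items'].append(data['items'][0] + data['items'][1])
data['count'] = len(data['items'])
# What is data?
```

After line 1: data = {'items': [3, 3], 'count': 2}
After line 2 (append 3 + 3 = 6): data = {'items': [3, 3, 6], 'count': 2}
After line 3 (count = len(items) = 3): data = {'items': [3, 3, 6], 'count': 3}

{'items': [3, 3, 6], 'count': 3}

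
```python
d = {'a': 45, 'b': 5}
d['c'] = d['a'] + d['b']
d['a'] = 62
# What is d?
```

After line 1: d = {'a': 45, 'b': 5}
After line 2 (d['c'] = 45 + 5): d = {'a': 45, 'b': 5, 'c': 50}
After line 3: d = {'a': 62, 'b': 5, 'c': 50}

{'a': 62, 'b': 5, 'c': 50}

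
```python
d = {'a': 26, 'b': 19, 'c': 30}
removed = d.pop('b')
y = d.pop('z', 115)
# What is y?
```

After line 1: d = {'a': 26, 'b': 19, 'c': 30}
After line 2 (pop 'b' returns 19): d = {'a': 26, 'c': 30}, removed = 19
After line 3 (pop 'z' missing, returns default 115): d = {'a': 26, 'c': 30}, y = 115

115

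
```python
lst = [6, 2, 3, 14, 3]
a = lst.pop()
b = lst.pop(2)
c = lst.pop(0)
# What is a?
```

After line 1: lst = [6, 2, 3, 14, 3]
After line 2 (pop() -> a = 3): lst = [6, 2, 3, 14]
After line 3 (pop(2) -> b = 3): lst = [6, 2, 14]
After line 4 (pop(0) -> c = 6): lst = [2, 14]

3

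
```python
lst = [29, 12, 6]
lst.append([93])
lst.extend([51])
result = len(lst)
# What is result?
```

After line 1: lst = [29, 12, 6]
After line 2 (append adds [93] as single element): lst = [29, 12, 6, [93]]
After line 3 (extend unpacks [51], adds 51): lst = [29, 12, 6, [93], 51]
After line 4: result = len(lst) = 5

5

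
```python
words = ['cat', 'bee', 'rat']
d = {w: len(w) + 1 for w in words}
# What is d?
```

{'cat': 4, 'bee': 4, 'rat': 4}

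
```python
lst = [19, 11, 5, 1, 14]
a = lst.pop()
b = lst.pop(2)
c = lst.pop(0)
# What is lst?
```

After line 1: lst = [19, 11, 5, 1, 14]
After line 2 (pop() -> a = 14): lst = [19, 11, 5, 1]
After line 3 (pop(2) -> b = 5): lst = [19, 11, 1]
After line 4 (pop(0) -> c = 19): lst = [11, 1]

[11, 1]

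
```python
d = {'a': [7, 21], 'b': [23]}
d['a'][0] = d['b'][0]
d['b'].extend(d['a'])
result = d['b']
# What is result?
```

After line 1: d = {'a': [7, 21], 'b': [23]}
After line 2 (a[0] = b[0] = 23): d = {'a': [23, 21], 'b': [23]}
After line 3 (b.extend(a) appends [23, 21]): d = {'a': [23, 21], 'b': [23, 23, 21]}
After line 4: result = d['b'] = [23, 23, 21]

[23, 23, 21]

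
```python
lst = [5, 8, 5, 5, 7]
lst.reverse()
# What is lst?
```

[7, 5, 5, 8, 5]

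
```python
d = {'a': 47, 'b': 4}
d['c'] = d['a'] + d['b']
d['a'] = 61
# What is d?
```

After line 1: d = {'a': 47, 'b': 4}
After line 2 (d['c'] = 47 + 4): d = {'a': 47, 'b': 4, 'c': 51}
After line 3: d = {'a': 61, 'b': 4, 'c': 51}

{'a': 61, 'b': 4, 'c': 51}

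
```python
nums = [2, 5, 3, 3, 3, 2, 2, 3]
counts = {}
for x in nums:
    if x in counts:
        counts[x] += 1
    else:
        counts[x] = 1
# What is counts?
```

Initial: counts = {}, nums = [2, 5, 3, 3, 3, 2, 2, 3]
See 2: counts = {2: 1}
See 5: counts = {2: 1, 5: 1}
See 3: counts = {2: 1, 5: 1, 3: 1}
See 3: counts = {2: 1, 5: 1, 3: 2}
See 3: counts = {2: 1, 5: 1, 3: 3}
See 2: counts = {2: 2, 5: 1, 3: 3}
See 2: counts = {2: 3, 5: 1, 3: 3}
See 3: counts = {2: 3, 5: 1, 3: 4}

{2: 3, 5: 1, 3: 4}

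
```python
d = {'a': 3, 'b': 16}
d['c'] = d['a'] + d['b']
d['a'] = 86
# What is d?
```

After line 1: d = {'a': 3, 'b': 16}
After line 2 (d['c'] = 3 + 16): d = {'a': 3, 'b': 16, 'c': 19}
After line 3: d = {'a': 86, 'b': 16, 'c': 19}

{'a': 86, 'b': 16, 'c': 19}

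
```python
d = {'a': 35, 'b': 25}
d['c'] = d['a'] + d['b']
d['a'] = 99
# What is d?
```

After line 1: d = {'a': 35, 'b': 25}
After line 2 (d['c'] = 35 + 25): d = {'a': 35, 'b': 25, 'c': 60}
After line 3: d = {'a': 99, 'b': 25, 'c': 60}

{'a': 99, 'b': 25, 'c': 60}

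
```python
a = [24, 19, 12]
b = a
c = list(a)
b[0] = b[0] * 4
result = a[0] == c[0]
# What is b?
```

After line 1: a = [24, 19, 12]
After line 2 (b = a, alias): a = [24, 19, 12], b = [24, 19, 12]
After line 3 (c = list(a) is a copy, new object): c = [24, 19, 12]
After line 4 (b[0] = 24 * 4 = 96; mutates shared a/b): a = b = [96, 19, 12], c = [24, 19, 12]
After line 5 (a[0] = 96, c[0] = 24; result = False)

[96, 19, 12]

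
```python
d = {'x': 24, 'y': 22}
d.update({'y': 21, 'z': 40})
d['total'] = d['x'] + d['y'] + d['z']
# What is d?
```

After line 1: d = {'x': 24, 'y': 22}
After line 2 (y overwritten, z added): d = {'x': 24, 'y': 21, 'z': 40}
After line 3 (total = 24 + 21 + 40 = 85): d = {'x': 24, 'y': 21, 'z': 40, 'total': 85}

{'x': 24, 'y': 21, 'z': 40, 'total': 85}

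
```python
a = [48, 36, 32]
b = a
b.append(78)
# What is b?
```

After line 1: a = [48, 36, 32]
After line 2 (b = a is an alias, same object): a = [48, 36, 32], b = [48, 36, 32]
After line 3 (b.append mutates the shared list): a = [48, 36, 32, 78], b = [48, 36, 32, 78]

[48, 36, 32, 78]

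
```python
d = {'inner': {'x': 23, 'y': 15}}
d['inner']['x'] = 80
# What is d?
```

After line 1: d = {'inner': {'x': 23, 'y': 15}}
After line 2 (inner x overwritten): d = {'inner': {'x': 80, 'y': 15}}

{'inner': {'x': 80, 'y': 15}}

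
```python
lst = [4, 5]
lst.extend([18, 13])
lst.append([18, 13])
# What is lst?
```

After line 1: lst = [4, 5]
After line 2 (extend unpacks [18, 13]): lst = [4, 5, 18, 13]
After line 3 (append adds [18, 13] as single element): lst = [4, 5, 18, 13, [18, 13]]

[4, 5, 18, 13, [18, 13]]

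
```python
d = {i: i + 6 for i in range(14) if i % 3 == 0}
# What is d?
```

{0: 6, 3: 9, 6: 12, 9: 15, 12: 18}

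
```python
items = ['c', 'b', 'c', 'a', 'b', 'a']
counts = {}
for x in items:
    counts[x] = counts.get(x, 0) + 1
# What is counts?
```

Initial: counts = {}, items = ['c', 'b', 'c', 'a', 'b', 'a']
See 'c': counts = {'c': 1}
See 'b': counts = {'c': 1, 'b': 1}
See 'c': counts = {'c': 2, 'b': 1}
See 'a': counts = {'c': 2, 'b': 1, 'a': 1}
See 'b': counts = {'c': 2, 'b': 2, 'a': 1}
See 'a': counts = {'c': 2, 'b': 2, 'a': 2}

{'c': 2, 'b': 2, 'a': 2}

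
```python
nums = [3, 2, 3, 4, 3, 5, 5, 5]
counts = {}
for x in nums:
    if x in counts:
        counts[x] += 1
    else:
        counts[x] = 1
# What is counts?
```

Initial: counts = {}, nums = [3, 2, 3, 4, 3, 5, 5, 5]
See 3: counts = {3: 1}
See 2: counts = {3: 1, 2: 1}
See 3: counts = {3: 2, 2: 1}
See 4: counts = {3: 2, 2: 1, 4: 1}
See 3: counts = {3: 3, 2: 1, 4: 1}
See 5: counts = {3: 3, 2: 1, 4: 1, 5: 1}
See 5: counts = {3: 3, 2: 1, 4: 1, 5: 2}
See 5: counts = {3: 3, 2: 1, 4: 1, 5: 3}

{3: 3, 2: 1, 4: 1, 5: 3}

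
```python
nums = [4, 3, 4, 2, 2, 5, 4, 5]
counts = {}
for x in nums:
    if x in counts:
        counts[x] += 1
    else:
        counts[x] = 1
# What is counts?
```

Initial: counts = {}, nums = [4, 3, 4, 2, 2, 5, 4, 5]
See 4: counts = {4: 1}
See 3: counts = {4: 1, 3: 1}
See 4: counts = {4: 2, 3: 1}
See 2: counts = {4: 2, 3: 1, 2: 1}
See 2: counts = {4: 2, 3: 1, 2: 2}
See 5: counts = {4: 2, 3: 1, 2: 2, 5: 1}
See 4: counts = {4: 3, 3: 1, 2: 2, 5: 1}
See 5: counts = {4: 3, 3: 1, 2: 2, 5: 2}

{4: 3, 3: 1, 2: 2, 5: 2}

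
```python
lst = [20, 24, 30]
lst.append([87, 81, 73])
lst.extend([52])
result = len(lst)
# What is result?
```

After line 1: lst = [20, 24, 30]
After line 2 (append adds [87, 81, 73] as single element): lst = [20, 24, 30, [87, 81, 73]]
After line 3 (extend unpacks [52], adds 52): lst = [20, 24, 30, [87, 81, 73], 52]
After line 4: result = len(lst) = 5

5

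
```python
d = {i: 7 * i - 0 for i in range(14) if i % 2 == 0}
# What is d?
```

{0: 0, 2: 14, 4: 28, 6: 42, 8: 56, 10: 70, 12: 84}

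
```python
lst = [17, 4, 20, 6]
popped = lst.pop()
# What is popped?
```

6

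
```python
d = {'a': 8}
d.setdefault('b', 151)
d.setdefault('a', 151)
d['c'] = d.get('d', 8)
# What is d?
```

After line 1: d = {'a': 8}
After line 2 (setdefault adds 'b'=151): d = {'a': 8, 'b': 151}
After line 3 (setdefault 'a' no-op, already exists): d = {'a': 8, 'b': 151}
After line 4 (get('d', 8) returns default since 'd' not in d): d = {'a': 8, 'b': 151, 'c': 8}

{'a': 8, 'b': 151, 'c': 8}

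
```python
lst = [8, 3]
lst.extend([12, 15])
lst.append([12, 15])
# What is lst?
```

After line 1: lst = [8, 3]
After line 2 (extend unpacks [12, 15]): lst = [8, 3, 12, 15]
After line 3 (append adds [12, 15] as single element): lst = [8, 3, 12, 15, [12, 15]]

[8, 3, 12, 15, [12, 15]]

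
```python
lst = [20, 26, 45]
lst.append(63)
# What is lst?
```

[20, 26, 45, 63]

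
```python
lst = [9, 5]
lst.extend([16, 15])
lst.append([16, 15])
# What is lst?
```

After line 1: lst = [9, 5]
After line 2 (extend unpacks [16, 15]): lst = [9, 5, 16, 15]
After line 3 (append adds [16, 15] as single element): lst = [9, 5, 16, 15, [16, 15]]

[9, 5, 16, 15, [16, 15]]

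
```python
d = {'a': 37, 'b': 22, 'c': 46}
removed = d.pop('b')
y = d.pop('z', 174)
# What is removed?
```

After line 1: d = {'a': 37, 'b': 22, 'c': 46}
After line 2 (pop 'b' returns 22): d = {'a': 37, 'c': 46}, removed = 22
After line 3 (pop 'z' missing, returns default 174): d = {'a': 37, 'c': 46}, y = 174

22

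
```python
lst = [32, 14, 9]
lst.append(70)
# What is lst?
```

[32, 14, 9, 70]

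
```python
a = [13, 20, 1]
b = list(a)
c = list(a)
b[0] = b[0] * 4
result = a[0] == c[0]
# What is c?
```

After line 1: a = [13, 20, 1]
After line 2 (b = list(a), copy): a = [13, 20, 1], b = [13, 20, 1]
After line 3 (c = list(a) is a copy, new object): c = [13, 20, 1]
After line 4 (b[0] = 13 * 4 = 52; only b mutates (copy)): a = [13, 20, 1], b = [52, 20, 1], c = [13, 20, 1]
After line 5 (a[0] = 13, c[0] = 13; result = True)

[13, 20, 1]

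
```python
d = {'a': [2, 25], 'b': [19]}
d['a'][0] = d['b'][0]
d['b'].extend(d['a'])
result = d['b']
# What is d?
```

After line 1: d = {'a': [2, 25], 'b': [19]}
After line 2 (a[0] = b[0] = 19): d = {'a': [19, 25], 'b': [19]}
After line 3 (b.extend(a) appends [19, 25]): d = {'a': [19, 25], 'b': [19, 19, 25]}
After line 4: result = d['b'] = [19, 19, 25]

{'a': [19, 25], 'b': [19, 19, 25]}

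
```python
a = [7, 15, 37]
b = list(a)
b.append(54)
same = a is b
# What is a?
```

After line 1: a = [7, 15, 37]
After line 2 (b = list(a) is a shallow copy, new object): a = [7, 15, 37], b = [7, 15, 37]
After line 3 (append only mutates b): a = [7, 15, 37], b = [7, 15, 37, 54]
After line 4 (same = a is b; different objects -> False): same = False

[7, 15, 37]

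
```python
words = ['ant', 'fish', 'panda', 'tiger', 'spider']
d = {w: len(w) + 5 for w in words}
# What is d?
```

{'ant': 8, 'fish': 9, 'panda': 10, 'tiger': 10, 'spider': 11}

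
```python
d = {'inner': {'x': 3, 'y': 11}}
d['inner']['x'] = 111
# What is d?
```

After line 1: d = {'inner': {'x': 3, 'y': 11}}
After line 2 (inner x overwritten): d = {'inner': {'x': 111, 'y': 11}}

{'inner': {'x': 111, 'y': 11}}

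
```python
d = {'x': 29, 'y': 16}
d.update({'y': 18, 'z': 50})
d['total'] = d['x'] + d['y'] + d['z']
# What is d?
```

After line 1: d = {'x': 29, 'y': 16}
After line 2 (y overwritten, z added): d = {'x': 29, 'y': 18, 'z': 50}
After line 3 (total = 29 + 18 + 50 = 97): d = {'x': 29, 'y': 18, 'z': 50, 'total': 97}

{'x': 29, 'y': 18, 'z': 50, 'total': 97}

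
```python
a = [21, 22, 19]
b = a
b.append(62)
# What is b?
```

After line 1: a = [21, 22, 19]
After line 2 (b = a is an alias, same object): a = [21, 22, 19], b = [21, 22, 19]
After line 3 (b.append mutates the shared list): a = [21, 22, 19, 62], b = [21, 22, 19, 62]

[21, 22, 19, 62]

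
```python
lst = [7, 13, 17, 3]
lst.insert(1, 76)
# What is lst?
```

[7, 76, 13, 17, 3]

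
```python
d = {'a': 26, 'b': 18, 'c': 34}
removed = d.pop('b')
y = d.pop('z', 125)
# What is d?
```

After line 1: d = {'a': 26, 'b': 18, 'c': 34}
After line 2 (pop 'b' returns 18): d = {'a': 26, 'c': 34}, removed = 18
After line 3 (pop 'z' missing, returns default 125): d = {'a': 26, 'c': 34}, y = 125

{'a': 26, 'c': 34}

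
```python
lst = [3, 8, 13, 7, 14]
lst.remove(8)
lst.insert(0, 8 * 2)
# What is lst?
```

After line 1: lst = [3, 8, 13, 7, 14]
After line 2 (remove first 8): lst = [3, 13, 7, 14]
After line 3 (insert 16 at index 0): lst = [16, 3, 13, 7, 14]

[16, 3, 13, 7, 14]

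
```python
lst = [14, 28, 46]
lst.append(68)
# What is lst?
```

[14, 28, 46, 68]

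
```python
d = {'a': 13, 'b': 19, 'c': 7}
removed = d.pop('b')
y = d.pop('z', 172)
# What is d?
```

After line 1: d = {'a': 13, 'b': 19, 'c': 7}
After line 2 (pop 'b' returns 19): d = {'a': 13, 'c': 7}, removed = 19
After line 3 (pop 'z' missing, returns default 172): d = {'a': 13, 'c': 7}, y = 172

{'a': 13, 'c': 7}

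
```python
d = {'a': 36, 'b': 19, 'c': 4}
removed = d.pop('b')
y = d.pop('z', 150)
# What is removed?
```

After line 1: d = {'a': 36, 'b': 19, 'c': 4}
After line 2 (pop 'b' returns 19): d = {'a': 36, 'c': 4}, removed = 19
After line 3 (pop 'z' missing, returns default 150): d = {'a': 36, 'c': 4}, y = 150

19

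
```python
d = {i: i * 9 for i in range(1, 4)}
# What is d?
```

{1: 9, 2: 18, 3: 27}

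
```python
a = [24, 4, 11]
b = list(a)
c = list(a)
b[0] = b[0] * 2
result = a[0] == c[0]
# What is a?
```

After line 1: a = [24, 4, 11]
After line 2 (b = list(a), copy): a = [24, 4, 11], b = [24, 4, 11]
After line 3 (c = list(a) is a copy, new object): c = [24, 4, 11]
After line 4 (b[0] = 24 * 2 = 48; only b mutates (copy)): a = [24, 4, 11], b = [48, 4, 11], c = [24, 4, 11]
After line 5 (a[0] = 24, c[0] = 24; result = True)

[24, 4, 11]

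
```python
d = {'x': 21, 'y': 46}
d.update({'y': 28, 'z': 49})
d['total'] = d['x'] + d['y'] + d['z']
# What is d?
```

After line 1: d = {'x': 21, 'y': 46}
After line 2 (y overwritten, z added): d = {'x': 21, 'y': 28, 'z': 49}
After line 3 (total = 21 + 28 + 49 = 98): d = {'x': 21, 'y': 28, 'z': 49, 'total': 98}

{'x': 21, 'y': 28, 'z': 49, 'total': 98}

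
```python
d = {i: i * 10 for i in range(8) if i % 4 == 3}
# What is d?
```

{3: 30, 7: 70}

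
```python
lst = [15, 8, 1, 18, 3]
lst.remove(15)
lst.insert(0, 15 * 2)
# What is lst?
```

After line 1: lst = [15, 8, 1, 18, 3]
After line 2 (remove first 15): lst = [8, 1, 18, 3]
After line 3 (insert 30 at index 0): lst = [30, 8, 1, 18, 3]

[30, 8, 1, 18, 3]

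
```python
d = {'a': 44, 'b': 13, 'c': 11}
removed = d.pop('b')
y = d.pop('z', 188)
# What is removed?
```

After line 1: d = {'a': 44, 'b': 13, 'c': 11}
After line 2 (pop 'b' returns 13): d = {'a': 44, 'c': 11}, removed = 13
After line 3 (pop 'z' missing, returns default 188): d = {'a': 44, 'c': 11}, y = 188

13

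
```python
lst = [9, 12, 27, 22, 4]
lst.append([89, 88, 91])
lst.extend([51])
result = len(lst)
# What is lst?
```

After line 1: lst = [9, 12, 27, 22, 4]
After line 2 (append adds [89, 88, 91] as single element): lst = [9, 12, 27, 22, 4, [89, 88, 91]]
After line 3 (extend unpacks [51], adds 51): lst = [9, 12, 27, 22, 4, [89, 88, 91], 51]
After line 4: result = len(lst) = 7

[9, 12, 27, 22, 4, [89, 88, 91], 51]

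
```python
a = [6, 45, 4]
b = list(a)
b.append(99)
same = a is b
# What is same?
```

After line 1: a = [6, 45, 4]
After line 2 (b = list(a) is a shallow copy, new object): a = [6, 45, 4], b = [6, 45, 4]
After line 3 (append only mutates b): a = [6, 45, 4], b = [6, 45, 4, 99]
After line 4 (same = a is b; different objects -> False): same = False

False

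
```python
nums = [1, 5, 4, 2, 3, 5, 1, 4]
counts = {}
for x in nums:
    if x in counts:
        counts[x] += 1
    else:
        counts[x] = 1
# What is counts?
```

Initial: counts = {}, nums = [1, 5, 4, 2, 3, 5, 1, 4]
See 1: counts = {1: 1}
See 5: counts = {1: 1, 5: 1}
See 4: counts = {1: 1, 5: 1, 4: 1}
See 2: counts = {1: 1, 5: 1, 4: 1, 2: 1}
See 3: counts = {1: 1, 5: 1, 4: 1, 2: 1, 3: 1}
See 5: counts = {1: 1, 5: 2, 4: 1, 2: 1, 3: 1}
See 1: counts = {1: 2, 5: 2, 4: 1, 2: 1, 3: 1}
See 4: counts = {1: 2, 5: 2, 4: 2, 2: 1, 3: 1}

{1: 2, 5: 2, 4: 2, 2: 1, 3: 1}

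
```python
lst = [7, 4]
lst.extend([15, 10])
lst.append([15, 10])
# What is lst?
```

After line 1: lst = [7, 4]
After line 2 (extend unpacks [15, 10]): lst = [7, 4, 15, 10]
After line 3 (append adds [15, 10] as single element): lst = [7, 4, 15, 10, [15, 10]]

[7, 4, 15, 10, [15, 10]]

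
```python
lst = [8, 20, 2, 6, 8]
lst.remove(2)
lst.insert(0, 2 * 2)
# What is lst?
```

After line 1: lst = [8, 20, 2, 6, 8]
After line 2 (remove first 2): lst = [8, 20, 6, 8]
After line 3 (insert 4 at index 0): lst = [4, 8, 20, 6, 8]

[4, 8, 20, 6, 8]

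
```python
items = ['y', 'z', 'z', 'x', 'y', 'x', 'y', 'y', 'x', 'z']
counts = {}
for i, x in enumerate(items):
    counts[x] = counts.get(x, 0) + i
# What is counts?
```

Initial: counts = {}, items = ['y', 'z', 'z', 'x', 'y', 'x', 'y', 'y', 'x', 'z']
i=0, x='y': counts = {'y': 0}
i=1, x='z': counts = {'y': 0, 'z': 1}
i=2, x='z': counts = {'y': 0, 'z': 3}
i=3, x='x': counts = {'y': 0, 'z': 3, 'x': 3}
i=4, x='y': counts = {'y': 4, 'z': 3, 'x': 3}
i=5, x='x': counts = {'y': 4, 'z': 3, 'x': 8}
i=6, x='y': counts = {'y': 10, 'z': 3, 'x': 8}
i=7, x='y': counts = {'y': 17, 'z': 3, 'x': 8}
i=8, x='x': counts = {'y': 17, 'z': 3, 'x': 16}
i=9, x='z': counts = {'y': 17, 'z': 12, 'x': 16}

{'y': 17, 'z': 12, 'x': 16}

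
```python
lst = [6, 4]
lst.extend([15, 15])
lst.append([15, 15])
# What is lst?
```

After line 1: lst = [6, 4]
After line 2 (extend unpacks [15, 15]): lst = [6, 4, 15, 15]
After line 3 (append adds [15, 15] as single element): lst = [6, 4, 15, 15, [15, 15]]

[6, 4, 15, 15, [15, 15]]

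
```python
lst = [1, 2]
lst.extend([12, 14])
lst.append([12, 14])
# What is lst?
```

After line 1: lst = [1, 2]
After line 2 (extend unpacks [12, 14]): lst = [1, 2, 12, 14]
After line 3 (append adds [12, 14] as single element): lst = [1, 2, 12, 14, [12, 14]]

[1, 2, 12, 14, [12, 14]]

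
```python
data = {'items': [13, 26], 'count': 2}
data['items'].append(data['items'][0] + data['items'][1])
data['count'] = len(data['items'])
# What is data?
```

After line 1: data = {'items': [13, 26], 'count': 2}
After line 2 (append 13 + 26 = 39): data = {'items': [13, 26, 39], 'count': 2}
After line 3 (count = len(items) = 3): data = {'items': [13, 26, 39], 'count': 3}

{'items': [13, 26, 39], 'count': 3}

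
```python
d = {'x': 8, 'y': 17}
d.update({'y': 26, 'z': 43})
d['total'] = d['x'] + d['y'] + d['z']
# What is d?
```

After line 1: d = {'x': 8, 'y': 17}
After line 2 (y overwritten, z added): d = {'x': 8, 'y': 26, 'z': 43}
After line 3 (total = 8 + 26 + 43 = 77): d = {'x': 8, 'y': 26, 'z': 43, 'total': 77}

{'x': 8, 'y': 26, 'z': 43, 'total': 77}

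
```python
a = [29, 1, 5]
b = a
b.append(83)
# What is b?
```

After line 1: a = [29, 1, 5]
After line 2 (b = a is an alias, same object): a = [29, 1, 5], b = [29, 1, 5]
After line 3 (b.append mutates the shared list): a = [29, 1, 5, 83], b = [29, 1, 5, 83]

[29, 1, 5, 83]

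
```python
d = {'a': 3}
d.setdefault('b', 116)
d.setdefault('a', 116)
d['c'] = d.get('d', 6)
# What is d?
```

After line 1: d = {'a': 3}
After line 2 (setdefault adds 'b'=116): d = {'a': 3, 'b': 116}
After line 3 (setdefault 'a' no-op, already exists): d = {'a': 3, 'b': 116}
After line 4 (get('d', 6) returns default since 'd' not in d): d = {'a': 3, 'b': 116, 'c': 6}

{'a': 3, 'b': 116, 'c': 6}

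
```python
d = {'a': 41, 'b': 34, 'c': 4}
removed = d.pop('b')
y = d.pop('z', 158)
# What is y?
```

After line 1: d = {'a': 41, 'b': 34, 'c': 4}
After line 2 (pop 'b' returns 34): d = {'a': 41, 'c': 4}, removed = 34
After line 3 (pop 'z' missing, returns default 158): d = {'a': 41, 'c': 4}, y = 158

158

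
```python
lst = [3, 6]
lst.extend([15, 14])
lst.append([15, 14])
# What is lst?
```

After line 1: lst = [3, 6]
After line 2 (extend unpacks [15, 14]): lst = [3, 6, 15, 14]
After line 3 (append adds [15, 14] as single element): lst = [3, 6, 15, 14, [15, 14]]

[3, 6, 15, 14, [15, 14]]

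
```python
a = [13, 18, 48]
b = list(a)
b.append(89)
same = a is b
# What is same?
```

After line 1: a = [13, 18, 48]
After line 2 (b = list(a) is a shallow copy, new object): a = [13, 18, 48], b = [13, 18, 48]
After line 3 (append only mutates b): a = [13, 18, 48], b = [13, 18, 48, 89]
After line 4 (same = a is b; different objects -> False): same = False

False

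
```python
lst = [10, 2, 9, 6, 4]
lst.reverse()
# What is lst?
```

[4, 6, 9, 2, 10]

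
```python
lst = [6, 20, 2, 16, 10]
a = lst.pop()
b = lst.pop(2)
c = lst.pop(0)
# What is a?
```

After line 1: lst = [6, 20, 2, 16, 10]
After line 2 (pop() -> a = 10): lst = [6, 20, 2, 16]
After line 3 (pop(2) -> b = 2): lst = [6, 20, 16]
After line 4 (pop(0) -> c = 6): lst = [20, 16]

10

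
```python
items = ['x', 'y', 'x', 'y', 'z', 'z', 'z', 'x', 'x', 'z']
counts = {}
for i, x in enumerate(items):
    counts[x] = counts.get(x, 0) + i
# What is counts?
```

Initial: counts = {}, items = ['x', 'y', 'x', 'y', 'z', 'z', 'z', 'x', 'x', 'z']
i=0, x='x': counts = {'x': 0}
i=1, x='y': counts = {'x': 0, 'y': 1}
i=2, x='x': counts = {'x': 2, 'y': 1}
i=3, x='y': counts = {'x': 2, 'y': 4}
i=4, x='z': counts = {'x': 2, 'y': 4, 'z': 4}
i=5, x='z': counts = {'x': 2, 'y': 4, 'z': 9}
i=6, x='z': counts = {'x': 2, 'y': 4, 'z': 15}
i=7, x='x': counts = {'x': 9, 'y': 4, 'z': 15}
i=8, x='x': counts = {'x': 17, 'y': 4, 'z': 15}
i=9, x='z': counts = {'x': 17, 'y': 4, 'z': 24}

{'x': 17, 'y': 4, 'z': 24}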